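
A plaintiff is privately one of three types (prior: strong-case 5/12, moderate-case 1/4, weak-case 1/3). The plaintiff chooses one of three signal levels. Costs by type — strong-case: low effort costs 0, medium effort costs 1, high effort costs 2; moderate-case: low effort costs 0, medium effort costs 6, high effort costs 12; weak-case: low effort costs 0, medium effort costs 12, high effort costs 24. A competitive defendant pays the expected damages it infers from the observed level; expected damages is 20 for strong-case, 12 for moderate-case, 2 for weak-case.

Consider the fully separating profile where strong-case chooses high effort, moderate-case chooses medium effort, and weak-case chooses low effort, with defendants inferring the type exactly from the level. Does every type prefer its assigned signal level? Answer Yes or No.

No

Separating settlements: high effort → 20, medium effort → 12, low effort → 2.
strong-case (assigned high effort): low effort: 2 − 0 = 2; medium effort: 12 − 1 = 11; high effort: 20 − 2 = 18. strong-case stays.
moderate-case (assigned medium effort): low effort: 2 − 0 = 2; medium effort: 12 − 6 = 6; high effort: 20 − 12 = 8. moderate-case prefers high effort.
weak-case (assigned low effort): low effort: 2 − 0 = 2; medium effort: 12 − 12 = 0; high effort: 20 − 24 = -4. weak-case stays.
At least one type deviates; the separating profile fails.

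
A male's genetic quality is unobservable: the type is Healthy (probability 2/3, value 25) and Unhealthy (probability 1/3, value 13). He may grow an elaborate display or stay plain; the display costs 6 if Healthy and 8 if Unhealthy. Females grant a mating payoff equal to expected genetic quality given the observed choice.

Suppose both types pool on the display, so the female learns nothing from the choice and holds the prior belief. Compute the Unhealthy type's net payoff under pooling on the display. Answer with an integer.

Pooled mating payoff = 2/3·25 + 1/3·13 = 21.
Unhealthy pays cost 8 for the display, so net payoff = 21 − 8 = 13.

13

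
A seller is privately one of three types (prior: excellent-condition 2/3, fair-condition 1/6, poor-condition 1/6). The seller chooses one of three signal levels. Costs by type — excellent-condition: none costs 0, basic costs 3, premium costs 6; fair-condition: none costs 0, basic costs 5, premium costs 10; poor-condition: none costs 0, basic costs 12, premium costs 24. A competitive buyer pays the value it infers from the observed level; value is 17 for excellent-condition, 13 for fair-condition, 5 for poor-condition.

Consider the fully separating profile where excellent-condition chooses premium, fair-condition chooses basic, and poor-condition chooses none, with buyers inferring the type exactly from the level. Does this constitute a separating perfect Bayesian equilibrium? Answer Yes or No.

Separating prices: premium → 17, basic → 13, none → 5.
excellent-condition (assigned premium): none: 5 − 0 = 5; basic: 13 − 3 = 10; premium: 17 − 6 = 11. excellent-condition stays.
fair-condition (assigned basic): none: 5 − 0 = 5; basic: 13 − 5 = 8; premium: 17 − 10 = 7. fair-condition stays.
poor-condition (assigned none): none: 5 − 0 = 5; basic: 13 − 12 = 1; premium: 17 − 24 = -7. poor-condition stays.
Every type prefers its assigned level; separation holds.

Yes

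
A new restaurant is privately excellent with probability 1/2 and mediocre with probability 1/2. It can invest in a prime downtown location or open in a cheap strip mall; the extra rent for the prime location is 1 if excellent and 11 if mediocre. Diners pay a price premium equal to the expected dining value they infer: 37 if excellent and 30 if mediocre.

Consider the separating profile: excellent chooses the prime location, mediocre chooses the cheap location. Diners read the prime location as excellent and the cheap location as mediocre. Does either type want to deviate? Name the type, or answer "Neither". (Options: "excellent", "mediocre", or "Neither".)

The prime location pays 37; the cheap location pays 30.
excellent: assigned the prime location, nets 37 − 1 = 36; deviating to the cheap location nets 30.
mediocre: assigned the cheap location, nets 30; deviating to the prime location nets 37 − 11 = 26.
Both types strictly prefer their assigned action; no profitable deviation.

Neither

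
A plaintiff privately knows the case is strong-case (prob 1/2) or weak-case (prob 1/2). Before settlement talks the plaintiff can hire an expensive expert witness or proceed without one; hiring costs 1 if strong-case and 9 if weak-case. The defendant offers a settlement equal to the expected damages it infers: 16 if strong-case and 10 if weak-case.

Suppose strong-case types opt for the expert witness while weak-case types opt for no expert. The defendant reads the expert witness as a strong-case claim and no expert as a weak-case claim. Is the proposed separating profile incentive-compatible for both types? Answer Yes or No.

Yes

Under these beliefs, the expert witness earns settlement 16 and no expert earns settlement 10.
strong-case: the expert witness nets 16 − 1 = 15; no expert nets 10. strong-case prefers the expert witness.
weak-case: the expert witness nets 16 − 9 = 7; no expert nets 10. weak-case prefers no expert.
Neither type deviates, so the separating profile is an equilibrium.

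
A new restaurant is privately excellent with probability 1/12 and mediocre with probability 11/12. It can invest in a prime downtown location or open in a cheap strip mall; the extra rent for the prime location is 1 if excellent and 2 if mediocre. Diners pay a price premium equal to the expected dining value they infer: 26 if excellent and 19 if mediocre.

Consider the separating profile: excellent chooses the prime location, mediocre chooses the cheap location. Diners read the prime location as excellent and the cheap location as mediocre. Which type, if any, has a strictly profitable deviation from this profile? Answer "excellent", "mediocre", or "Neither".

The prime location pays 26; the cheap location pays 19.
excellent: assigned the prime location, nets 26 − 1 = 25; deviating to the cheap location nets 19.
mediocre: assigned the cheap location, nets 19; deviating to the prime location nets 26 − 2 = 24.
The mediocre type gains 5 by deviating.

mediocre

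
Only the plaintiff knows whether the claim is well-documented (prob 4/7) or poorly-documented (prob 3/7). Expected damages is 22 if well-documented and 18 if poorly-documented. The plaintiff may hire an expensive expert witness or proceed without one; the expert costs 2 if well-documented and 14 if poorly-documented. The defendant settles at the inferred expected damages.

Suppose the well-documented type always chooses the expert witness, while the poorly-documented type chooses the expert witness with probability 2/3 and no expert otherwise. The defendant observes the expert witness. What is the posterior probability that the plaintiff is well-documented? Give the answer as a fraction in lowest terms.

P(the expert witness) = (4/7)·1 + (3/7)·(2/3) = 6/7.
By Bayes' rule, P(well-documented | the expert witness) = (4/7) / (6/7) = 2/3.

2/3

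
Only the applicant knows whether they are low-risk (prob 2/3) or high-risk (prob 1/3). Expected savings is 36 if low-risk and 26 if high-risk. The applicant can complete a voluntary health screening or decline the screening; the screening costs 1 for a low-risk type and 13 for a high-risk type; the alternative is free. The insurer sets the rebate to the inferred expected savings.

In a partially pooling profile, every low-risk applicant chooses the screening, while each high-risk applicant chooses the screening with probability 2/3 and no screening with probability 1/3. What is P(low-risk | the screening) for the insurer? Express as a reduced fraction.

P(the screening) = (2/3)·1 + (1/3)·(2/3) = 8/9.
By Bayes' rule, P(low-risk | the screening) = (2/3) / (8/9) = 3/4.

3/4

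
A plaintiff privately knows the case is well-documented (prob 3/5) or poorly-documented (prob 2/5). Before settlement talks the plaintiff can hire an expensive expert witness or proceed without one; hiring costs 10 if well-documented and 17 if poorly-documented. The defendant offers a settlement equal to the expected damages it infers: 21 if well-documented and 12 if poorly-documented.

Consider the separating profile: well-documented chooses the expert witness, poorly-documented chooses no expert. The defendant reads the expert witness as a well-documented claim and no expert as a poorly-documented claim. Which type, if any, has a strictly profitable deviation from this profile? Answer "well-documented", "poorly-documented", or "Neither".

well-documented

The expert witness pays 21; no expert pays 12.
well-documented: assigned the expert witness, nets 21 − 10 = 11; deviating to no expert nets 12.
poorly-documented: assigned no expert, nets 12; deviating to the expert witness nets 21 − 17 = 4.
The well-documented type gains 1 by deviating.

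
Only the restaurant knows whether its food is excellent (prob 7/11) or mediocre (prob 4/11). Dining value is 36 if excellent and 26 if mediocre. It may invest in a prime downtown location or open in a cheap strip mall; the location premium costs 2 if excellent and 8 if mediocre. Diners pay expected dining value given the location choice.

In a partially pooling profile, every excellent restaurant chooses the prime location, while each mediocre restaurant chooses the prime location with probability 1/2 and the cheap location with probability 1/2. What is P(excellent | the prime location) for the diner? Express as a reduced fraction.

7/9

P(the prime location) = (7/11)·1 + (4/11)·(1/2) = 9/11.
By Bayes' rule, P(excellent | the prime location) = (7/11) / (9/11) = 7/9.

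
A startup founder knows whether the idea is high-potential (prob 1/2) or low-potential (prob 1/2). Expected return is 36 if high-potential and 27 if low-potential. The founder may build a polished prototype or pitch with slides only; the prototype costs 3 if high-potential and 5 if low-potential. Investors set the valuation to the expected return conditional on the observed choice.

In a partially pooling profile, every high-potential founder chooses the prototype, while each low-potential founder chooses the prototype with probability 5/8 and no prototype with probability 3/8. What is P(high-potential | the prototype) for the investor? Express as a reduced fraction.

8/13

P(the prototype) = (1/2)·1 + (1/2)·(5/8) = 13/16.
By Bayes' rule, P(high-potential | the prototype) = (1/2) / (13/16) = 8/13.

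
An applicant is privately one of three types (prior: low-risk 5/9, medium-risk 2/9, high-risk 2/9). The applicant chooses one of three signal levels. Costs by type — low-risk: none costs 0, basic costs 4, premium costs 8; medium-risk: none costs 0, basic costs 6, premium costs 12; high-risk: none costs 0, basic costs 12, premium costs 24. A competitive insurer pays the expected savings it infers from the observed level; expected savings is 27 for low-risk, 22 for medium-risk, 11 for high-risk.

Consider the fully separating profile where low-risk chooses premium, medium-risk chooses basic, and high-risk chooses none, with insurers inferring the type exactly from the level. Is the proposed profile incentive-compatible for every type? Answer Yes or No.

Separating rebates: premium → 27, basic → 22, none → 11.
low-risk (assigned premium): none: 11 − 0 = 11; basic: 22 − 4 = 18; premium: 27 − 8 = 19. low-risk stays.
medium-risk (assigned basic): none: 11 − 0 = 11; basic: 22 − 6 = 16; premium: 27 − 12 = 15. medium-risk stays.
high-risk (assigned none): none: 11 − 0 = 11; basic: 22 − 12 = 10; premium: 27 − 24 = 3. high-risk stays.
Every type prefers its assigned level; separation holds.

Yes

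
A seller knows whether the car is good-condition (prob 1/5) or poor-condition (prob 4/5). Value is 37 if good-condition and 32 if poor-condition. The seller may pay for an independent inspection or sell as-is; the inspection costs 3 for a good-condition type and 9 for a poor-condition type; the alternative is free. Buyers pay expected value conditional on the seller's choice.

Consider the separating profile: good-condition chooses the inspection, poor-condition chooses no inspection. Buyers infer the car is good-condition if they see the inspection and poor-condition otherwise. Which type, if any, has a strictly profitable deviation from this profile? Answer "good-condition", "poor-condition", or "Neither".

The inspection pays 37; no inspection pays 32.
good-condition: assigned the inspection, nets 37 − 3 = 34; deviating to no inspection nets 32.
poor-condition: assigned no inspection, nets 32; deviating to the inspection nets 37 − 9 = 28.
Both types strictly prefer their assigned action; no profitable deviation.

Neither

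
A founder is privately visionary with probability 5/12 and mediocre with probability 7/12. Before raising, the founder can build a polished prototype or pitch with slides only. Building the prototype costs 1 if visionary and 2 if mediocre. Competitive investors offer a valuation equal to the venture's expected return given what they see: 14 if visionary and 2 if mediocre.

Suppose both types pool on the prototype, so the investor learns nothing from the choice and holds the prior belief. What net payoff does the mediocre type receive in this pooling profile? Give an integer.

Pooled valuation = 5/12·14 + 7/12·2 = 7.
mediocre pays cost 2 for the prototype, so net payoff = 7 − 2 = 5.

5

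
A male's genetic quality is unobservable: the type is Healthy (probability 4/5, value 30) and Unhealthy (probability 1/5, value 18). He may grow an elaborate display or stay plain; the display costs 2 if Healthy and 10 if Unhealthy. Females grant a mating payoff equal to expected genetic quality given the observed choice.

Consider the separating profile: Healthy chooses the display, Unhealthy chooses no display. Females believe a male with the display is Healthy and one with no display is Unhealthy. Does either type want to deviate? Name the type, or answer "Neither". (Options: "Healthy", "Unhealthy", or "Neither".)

The display pays 30; no display pays 18.
Healthy: assigned the display, nets 30 − 2 = 28; deviating to no display nets 18.
Unhealthy: assigned no display, nets 18; deviating to the display nets 30 − 10 = 20.
The Unhealthy type gains 2 by deviating.

Unhealthy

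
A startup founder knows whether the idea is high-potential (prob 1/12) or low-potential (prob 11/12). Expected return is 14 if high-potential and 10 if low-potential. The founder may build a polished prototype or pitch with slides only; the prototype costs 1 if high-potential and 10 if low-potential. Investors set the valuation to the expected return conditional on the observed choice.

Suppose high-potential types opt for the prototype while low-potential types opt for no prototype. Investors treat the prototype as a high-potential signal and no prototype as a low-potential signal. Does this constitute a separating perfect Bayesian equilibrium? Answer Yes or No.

Yes

Under these beliefs, the prototype earns valuation 14 and no prototype earns valuation 10.
high-potential: the prototype nets 14 − 1 = 13; no prototype nets 10. high-potential prefers the prototype.
low-potential: the prototype nets 14 − 10 = 4; no prototype nets 10. low-potential prefers no prototype.
Neither type deviates, so the separating profile is an equilibrium.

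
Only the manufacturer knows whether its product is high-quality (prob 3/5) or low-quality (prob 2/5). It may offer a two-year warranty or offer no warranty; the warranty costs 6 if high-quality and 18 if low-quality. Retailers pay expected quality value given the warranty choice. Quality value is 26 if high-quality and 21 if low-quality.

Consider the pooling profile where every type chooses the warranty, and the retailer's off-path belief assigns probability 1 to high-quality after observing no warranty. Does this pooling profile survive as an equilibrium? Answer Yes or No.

On path, the retailer holds the prior and pays 3/5·26 + 2/5·21 = 24. Off path (no warranty), believing high-quality, it pays 26.
high-quality: the warranty nets 24 − 6 = 18; no warranty nets 26. high-quality would deviate.
low-quality: the warranty nets 24 − 18 = 6; no warranty nets 26. low-quality would deviate.
A type deviates, so pooling fails.

No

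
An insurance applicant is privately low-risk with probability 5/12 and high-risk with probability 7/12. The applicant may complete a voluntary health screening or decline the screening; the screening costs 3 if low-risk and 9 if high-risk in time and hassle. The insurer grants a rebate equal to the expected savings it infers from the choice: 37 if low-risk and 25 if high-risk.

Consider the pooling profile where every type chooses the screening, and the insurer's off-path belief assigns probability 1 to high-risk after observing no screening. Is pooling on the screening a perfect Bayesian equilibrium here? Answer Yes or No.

On path, the insurer holds the prior and pays 5/12·37 + 7/12·25 = 30. Off path (no screening), believing high-risk, it pays 25.
low-risk: the screening nets 30 − 3 = 27; no screening nets 25. low-risk stays.
high-risk: the screening nets 30 − 9 = 21; no screening nets 25. high-risk would deviate.
A type deviates, so pooling fails.

No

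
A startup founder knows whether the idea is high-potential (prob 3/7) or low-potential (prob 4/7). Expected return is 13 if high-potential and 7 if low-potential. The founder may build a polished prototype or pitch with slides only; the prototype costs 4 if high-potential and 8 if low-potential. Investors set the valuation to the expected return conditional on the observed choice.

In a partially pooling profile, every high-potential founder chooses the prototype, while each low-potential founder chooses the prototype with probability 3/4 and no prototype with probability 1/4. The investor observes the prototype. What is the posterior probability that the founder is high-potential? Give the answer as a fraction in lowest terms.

1/2

P(the prototype) = (3/7)·1 + (4/7)·(3/4) = 6/7.
By Bayes' rule, P(high-potential | the prototype) = (3/7) / (6/7) = 1/2.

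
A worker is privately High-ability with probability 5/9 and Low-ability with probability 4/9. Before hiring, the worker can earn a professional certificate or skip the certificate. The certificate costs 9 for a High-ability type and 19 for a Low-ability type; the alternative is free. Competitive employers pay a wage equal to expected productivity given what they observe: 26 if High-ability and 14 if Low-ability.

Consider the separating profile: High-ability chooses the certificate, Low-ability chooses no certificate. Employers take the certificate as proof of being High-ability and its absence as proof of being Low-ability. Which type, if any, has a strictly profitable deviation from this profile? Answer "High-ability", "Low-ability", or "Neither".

The certificate pays 26; no certificate pays 14.
High-ability: assigned the certificate, nets 26 − 9 = 17; deviating to no certificate nets 14.
Low-ability: assigned no certificate, nets 14; deviating to the certificate nets 26 − 19 = 7.
Both types strictly prefer their assigned action; no profitable deviation.

Neither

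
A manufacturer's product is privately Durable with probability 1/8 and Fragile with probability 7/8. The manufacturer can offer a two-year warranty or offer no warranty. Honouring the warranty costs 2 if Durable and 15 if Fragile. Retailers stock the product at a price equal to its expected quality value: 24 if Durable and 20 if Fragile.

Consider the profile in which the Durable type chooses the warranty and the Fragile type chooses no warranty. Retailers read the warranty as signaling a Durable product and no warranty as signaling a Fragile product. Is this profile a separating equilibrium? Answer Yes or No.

Under these beliefs, the warranty earns price 24 and no warranty earns price 20.
Durable: the warranty nets 24 − 2 = 22; no warranty nets 20. Durable prefers the warranty.
Fragile: the warranty nets 24 − 15 = 9; no warranty nets 20. Fragile prefers no warranty.
Neither type deviates, so the separating profile is an equilibrium.

Yes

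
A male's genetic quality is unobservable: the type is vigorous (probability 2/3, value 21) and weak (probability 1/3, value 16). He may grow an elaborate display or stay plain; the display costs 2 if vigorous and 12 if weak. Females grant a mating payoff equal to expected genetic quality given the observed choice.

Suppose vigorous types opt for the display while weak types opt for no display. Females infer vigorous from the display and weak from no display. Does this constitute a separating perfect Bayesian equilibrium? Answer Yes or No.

Under these beliefs, the display earns mating payoff 21 and no display earns mating payoff 16.
vigorous: the display nets 21 − 2 = 19; no display nets 16. vigorous prefers the display.
weak: the display nets 21 − 12 = 9; no display nets 16. weak prefers no display.
Neither type deviates, so the separating profile is an equilibrium.

Yes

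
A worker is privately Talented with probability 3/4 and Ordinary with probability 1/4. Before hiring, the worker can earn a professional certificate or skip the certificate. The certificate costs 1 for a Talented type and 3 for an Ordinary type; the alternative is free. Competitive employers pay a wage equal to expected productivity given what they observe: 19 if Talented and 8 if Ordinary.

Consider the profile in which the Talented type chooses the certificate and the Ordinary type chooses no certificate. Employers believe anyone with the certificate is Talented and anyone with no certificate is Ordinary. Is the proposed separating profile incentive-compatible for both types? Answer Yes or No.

No

Under these beliefs, the certificate earns wage 19 and no certificate earns wage 8.
Talented: the certificate nets 19 − 1 = 18; no certificate nets 8. Talented prefers the certificate.
Ordinary: the certificate nets 19 − 3 = 16; no certificate nets 8. Ordinary would deviate to the certificate.
Ordinary has a profitable deviation, so the profile is not an equilibrium.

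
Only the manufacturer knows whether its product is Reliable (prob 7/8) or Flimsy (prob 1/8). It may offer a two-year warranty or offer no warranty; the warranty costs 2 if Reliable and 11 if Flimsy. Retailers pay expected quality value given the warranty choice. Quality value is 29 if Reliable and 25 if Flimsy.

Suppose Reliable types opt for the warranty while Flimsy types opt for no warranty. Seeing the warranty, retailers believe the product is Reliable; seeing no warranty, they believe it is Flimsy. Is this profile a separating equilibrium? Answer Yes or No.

Yes

Under these beliefs, the warranty earns price 29 and no warranty earns price 25.
Reliable: the warranty nets 29 − 2 = 27; no warranty nets 25. Reliable prefers the warranty.
Flimsy: the warranty nets 29 − 11 = 18; no warranty nets 25. Flimsy prefers no warranty.
Neither type deviates, so the separating profile is an equilibrium.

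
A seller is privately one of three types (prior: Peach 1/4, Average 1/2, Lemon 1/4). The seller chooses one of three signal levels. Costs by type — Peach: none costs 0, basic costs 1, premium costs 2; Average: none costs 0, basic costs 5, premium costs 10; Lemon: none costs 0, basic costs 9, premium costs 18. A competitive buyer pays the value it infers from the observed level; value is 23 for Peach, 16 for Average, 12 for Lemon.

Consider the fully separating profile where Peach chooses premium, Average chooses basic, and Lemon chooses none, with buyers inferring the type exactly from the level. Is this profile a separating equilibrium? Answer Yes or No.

Separating prices: premium → 23, basic → 16, none → 12.
Peach (assigned premium): none: 12 − 0 = 12; basic: 16 − 1 = 15; premium: 23 − 2 = 21. Peach stays.
Average (assigned basic): none: 12 − 0 = 12; basic: 16 − 5 = 11; premium: 23 − 10 = 13. Average prefers premium.
Lemon (assigned none): none: 12 − 0 = 12; basic: 16 − 9 = 7; premium: 23 − 18 = 5. Lemon stays.
At least one type deviates; the separating profile fails.

No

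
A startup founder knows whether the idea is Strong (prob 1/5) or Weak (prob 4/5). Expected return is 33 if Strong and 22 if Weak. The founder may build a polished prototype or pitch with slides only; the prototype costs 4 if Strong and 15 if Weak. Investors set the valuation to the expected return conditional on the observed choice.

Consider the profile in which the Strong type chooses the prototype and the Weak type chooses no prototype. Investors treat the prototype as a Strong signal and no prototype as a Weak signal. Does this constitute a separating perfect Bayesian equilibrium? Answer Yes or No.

Under these beliefs, the prototype earns valuation 33 and no prototype earns valuation 22.
Strong: the prototype nets 33 − 4 = 29; no prototype nets 22. Strong prefers the prototype.
Weak: the prototype nets 33 − 15 = 18; no prototype nets 22. Weak prefers no prototype.
Neither type deviates, so the separating profile is an equilibrium.

Yes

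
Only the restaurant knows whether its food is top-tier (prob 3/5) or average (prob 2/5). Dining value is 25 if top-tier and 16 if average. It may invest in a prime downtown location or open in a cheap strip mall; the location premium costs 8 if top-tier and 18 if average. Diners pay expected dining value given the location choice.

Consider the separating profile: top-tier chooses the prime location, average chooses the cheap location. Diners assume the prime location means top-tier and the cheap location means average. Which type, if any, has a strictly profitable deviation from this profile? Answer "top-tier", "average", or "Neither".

The prime location pays 25; the cheap location pays 16.
top-tier: assigned the prime location, nets 25 − 8 = 17; deviating to the cheap location nets 16.
average: assigned the cheap location, nets 16; deviating to the prime location nets 25 − 18 = 7.
Both types strictly prefer their assigned action; no profitable deviation.

Neither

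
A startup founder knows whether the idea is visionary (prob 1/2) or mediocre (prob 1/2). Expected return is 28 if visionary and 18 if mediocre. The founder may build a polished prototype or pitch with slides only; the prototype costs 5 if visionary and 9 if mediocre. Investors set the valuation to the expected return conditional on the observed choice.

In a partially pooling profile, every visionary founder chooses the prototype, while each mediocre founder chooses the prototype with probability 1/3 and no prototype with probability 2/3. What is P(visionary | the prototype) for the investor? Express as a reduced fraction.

3/4

P(the prototype) = (1/2)·1 + (1/2)·(1/3) = 2/3.
By Bayes' rule, P(visionary | the prototype) = (1/2) / (2/3) = 3/4.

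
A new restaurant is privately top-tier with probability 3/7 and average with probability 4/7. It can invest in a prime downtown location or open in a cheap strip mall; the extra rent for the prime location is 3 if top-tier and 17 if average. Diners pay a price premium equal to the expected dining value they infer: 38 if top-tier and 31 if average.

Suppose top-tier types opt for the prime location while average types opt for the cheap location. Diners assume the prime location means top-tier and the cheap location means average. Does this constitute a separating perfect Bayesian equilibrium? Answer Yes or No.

Under these beliefs, the prime location earns price premium 38 and the cheap location earns price premium 31.
top-tier: the prime location nets 38 − 3 = 35; the cheap location nets 31. top-tier prefers the prime location.
average: the prime location nets 38 − 17 = 21; the cheap location nets 31. average prefers the cheap location.
Neither type deviates, so the separating profile is an equilibrium.

Yes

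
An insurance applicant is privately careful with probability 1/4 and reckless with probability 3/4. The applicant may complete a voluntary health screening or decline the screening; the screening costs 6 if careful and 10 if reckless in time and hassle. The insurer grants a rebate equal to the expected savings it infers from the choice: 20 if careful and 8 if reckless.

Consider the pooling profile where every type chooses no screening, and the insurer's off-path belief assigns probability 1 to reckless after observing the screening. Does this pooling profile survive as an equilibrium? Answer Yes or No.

Yes

On path, the insurer holds the prior and pays 1/4·20 + 3/4·8 = 11. Off path (the screening), believing reckless, it pays 8.
careful: no screening nets 11; the screening nets 8 − 6 = 2. careful stays.
reckless: no screening nets 11; the screening nets 8 − 10 = -2. reckless stays.
No type deviates, so pooling is sustained.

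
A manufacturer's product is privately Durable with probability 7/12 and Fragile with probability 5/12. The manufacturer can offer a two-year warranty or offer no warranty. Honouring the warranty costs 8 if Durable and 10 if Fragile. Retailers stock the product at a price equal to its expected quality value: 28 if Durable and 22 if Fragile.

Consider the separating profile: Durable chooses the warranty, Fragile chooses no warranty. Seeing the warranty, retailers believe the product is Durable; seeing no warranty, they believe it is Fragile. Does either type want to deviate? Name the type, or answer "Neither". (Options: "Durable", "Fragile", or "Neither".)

Durable

The warranty pays 28; no warranty pays 22.
Durable: assigned the warranty, nets 28 − 8 = 20; deviating to no warranty nets 22.
Fragile: assigned no warranty, nets 22; deviating to the warranty nets 28 − 10 = 18.
The Durable type gains 2 by deviating.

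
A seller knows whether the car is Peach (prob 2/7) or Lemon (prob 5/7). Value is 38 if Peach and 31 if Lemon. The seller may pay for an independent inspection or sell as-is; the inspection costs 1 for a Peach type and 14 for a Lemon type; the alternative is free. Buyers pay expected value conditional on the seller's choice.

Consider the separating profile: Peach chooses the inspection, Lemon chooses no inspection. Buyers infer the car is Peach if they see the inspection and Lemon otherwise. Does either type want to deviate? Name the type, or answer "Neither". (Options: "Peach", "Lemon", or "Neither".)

Neither

The inspection pays 38; no inspection pays 31.
Peach: assigned the inspection, nets 38 − 1 = 37; deviating to no inspection nets 31.
Lemon: assigned no inspection, nets 31; deviating to the inspection nets 38 − 14 = 24.
Both types strictly prefer their assigned action; no profitable deviation.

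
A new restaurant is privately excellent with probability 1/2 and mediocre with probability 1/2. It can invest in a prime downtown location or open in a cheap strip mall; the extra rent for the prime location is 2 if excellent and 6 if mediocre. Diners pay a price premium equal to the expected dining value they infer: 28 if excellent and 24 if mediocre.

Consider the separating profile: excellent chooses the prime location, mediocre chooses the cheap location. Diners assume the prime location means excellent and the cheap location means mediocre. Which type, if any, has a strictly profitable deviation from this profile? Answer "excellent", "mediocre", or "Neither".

Neither

The prime location pays 28; the cheap location pays 24.
excellent: assigned the prime location, nets 28 − 2 = 26; deviating to the cheap location nets 24.
mediocre: assigned the cheap location, nets 24; deviating to the prime location nets 28 − 6 = 22.
Both types strictly prefer their assigned action; no profitable deviation.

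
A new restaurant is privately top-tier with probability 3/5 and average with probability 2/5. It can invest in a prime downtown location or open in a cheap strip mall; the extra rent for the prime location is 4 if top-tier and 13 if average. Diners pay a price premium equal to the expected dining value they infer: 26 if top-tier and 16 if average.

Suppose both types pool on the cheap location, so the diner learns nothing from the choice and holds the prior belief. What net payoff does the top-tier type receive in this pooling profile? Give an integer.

Pooled price premium = 3/5·26 + 2/5·16 = 22.
top-tier pays no cost for the cheap location, so net payoff = 22.

22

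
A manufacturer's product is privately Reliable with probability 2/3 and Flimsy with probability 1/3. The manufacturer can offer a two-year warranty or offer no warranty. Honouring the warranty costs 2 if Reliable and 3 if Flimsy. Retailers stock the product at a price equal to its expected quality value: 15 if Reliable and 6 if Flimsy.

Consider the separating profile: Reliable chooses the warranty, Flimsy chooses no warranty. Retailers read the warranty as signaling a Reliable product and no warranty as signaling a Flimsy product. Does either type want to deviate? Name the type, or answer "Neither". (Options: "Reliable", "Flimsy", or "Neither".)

The warranty pays 15; no warranty pays 6.
Reliable: assigned the warranty, nets 15 − 2 = 13; deviating to no warranty nets 6.
Flimsy: assigned no warranty, nets 6; deviating to the warranty nets 15 − 3 = 12.
The Flimsy type gains 6 by deviating.

Flimsy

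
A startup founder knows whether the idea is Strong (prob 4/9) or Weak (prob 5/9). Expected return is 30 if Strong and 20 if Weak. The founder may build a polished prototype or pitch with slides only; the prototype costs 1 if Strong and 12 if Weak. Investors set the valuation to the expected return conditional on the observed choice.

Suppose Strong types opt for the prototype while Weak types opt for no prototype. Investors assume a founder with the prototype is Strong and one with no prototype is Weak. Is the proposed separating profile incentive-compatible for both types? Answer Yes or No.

Yes

Under these beliefs, the prototype earns valuation 30 and no prototype earns valuation 20.
Strong: the prototype nets 30 − 1 = 29; no prototype nets 20. Strong prefers the prototype.
Weak: the prototype nets 30 − 12 = 18; no prototype nets 20. Weak prefers no prototype.
Neither type deviates, so the separating profile is an equilibrium.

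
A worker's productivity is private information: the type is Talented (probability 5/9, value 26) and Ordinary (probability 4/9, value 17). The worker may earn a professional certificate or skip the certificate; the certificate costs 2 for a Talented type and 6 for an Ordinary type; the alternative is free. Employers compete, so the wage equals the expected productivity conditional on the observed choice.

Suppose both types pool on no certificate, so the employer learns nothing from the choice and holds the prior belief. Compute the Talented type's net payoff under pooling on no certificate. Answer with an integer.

22

Pooled wage = 5/9·26 + 4/9·17 = 22.
Talented pays no cost for no certificate, so net payoff = 22.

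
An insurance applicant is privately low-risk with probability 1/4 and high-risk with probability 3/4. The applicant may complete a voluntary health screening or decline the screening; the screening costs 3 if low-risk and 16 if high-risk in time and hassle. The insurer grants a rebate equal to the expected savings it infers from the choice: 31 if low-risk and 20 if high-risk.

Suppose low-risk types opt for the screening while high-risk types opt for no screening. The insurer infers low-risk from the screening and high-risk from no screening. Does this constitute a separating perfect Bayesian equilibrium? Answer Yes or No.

Yes

Under these beliefs, the screening earns rebate 31 and no screening earns rebate 20.
low-risk: the screening nets 31 − 3 = 28; no screening nets 20. low-risk prefers the screening.
high-risk: the screening nets 31 − 16 = 15; no screening nets 20. high-risk prefers no screening.
Neither type deviates, so the separating profile is an equilibrium.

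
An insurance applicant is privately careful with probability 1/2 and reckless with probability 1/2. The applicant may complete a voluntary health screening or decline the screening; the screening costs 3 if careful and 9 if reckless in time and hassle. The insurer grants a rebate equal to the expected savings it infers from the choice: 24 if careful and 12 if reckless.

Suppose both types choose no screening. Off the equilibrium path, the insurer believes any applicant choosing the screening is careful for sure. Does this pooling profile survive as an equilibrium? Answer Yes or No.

On path, the insurer holds the prior and pays 1/2·24 + 1/2·12 = 18. Off path (the screening), believing careful, it pays 24.
careful: no screening nets 18; the screening nets 24 − 3 = 21. careful would deviate.
reckless: no screening nets 18; the screening nets 24 − 9 = 15. reckless stays.
A type deviates, so pooling fails.

No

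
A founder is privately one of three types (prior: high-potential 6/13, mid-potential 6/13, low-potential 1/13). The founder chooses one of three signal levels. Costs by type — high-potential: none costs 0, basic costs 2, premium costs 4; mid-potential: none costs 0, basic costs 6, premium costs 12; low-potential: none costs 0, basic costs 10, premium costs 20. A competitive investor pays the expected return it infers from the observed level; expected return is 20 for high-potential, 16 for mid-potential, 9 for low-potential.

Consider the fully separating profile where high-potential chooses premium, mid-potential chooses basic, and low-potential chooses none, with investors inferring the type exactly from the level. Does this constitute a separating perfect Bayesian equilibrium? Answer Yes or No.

Separating valuations: premium → 20, basic → 16, none → 9.
high-potential (assigned premium): none: 9 − 0 = 9; basic: 16 − 2 = 14; premium: 20 − 4 = 16. high-potential stays.
mid-potential (assigned basic): none: 9 − 0 = 9; basic: 16 − 6 = 10; premium: 20 − 12 = 8. mid-potential stays.
low-potential (assigned none): none: 9 − 0 = 9; basic: 16 − 10 = 6; premium: 20 − 20 = 0. low-potential stays.
Every type prefers its assigned level; separation holds.

Yes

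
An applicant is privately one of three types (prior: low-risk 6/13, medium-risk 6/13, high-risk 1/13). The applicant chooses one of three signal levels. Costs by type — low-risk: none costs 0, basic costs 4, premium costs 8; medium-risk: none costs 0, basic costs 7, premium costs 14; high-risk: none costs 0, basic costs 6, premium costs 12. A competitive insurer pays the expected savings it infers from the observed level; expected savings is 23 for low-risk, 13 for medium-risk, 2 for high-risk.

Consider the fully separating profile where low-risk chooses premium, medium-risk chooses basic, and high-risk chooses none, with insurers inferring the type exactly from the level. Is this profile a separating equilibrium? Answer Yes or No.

No

Separating rebates: premium → 23, basic → 13, none → 2.
low-risk (assigned premium): none: 2 − 0 = 2; basic: 13 − 4 = 9; premium: 23 − 8 = 15. low-risk stays.
medium-risk (assigned basic): none: 2 − 0 = 2; basic: 13 − 7 = 6; premium: 23 − 14 = 9. medium-risk prefers premium.
high-risk (assigned none): none: 2 − 0 = 2; basic: 13 − 6 = 7; premium: 23 − 12 = 11. high-risk prefers premium.
At least one type deviates; the separating profile fails.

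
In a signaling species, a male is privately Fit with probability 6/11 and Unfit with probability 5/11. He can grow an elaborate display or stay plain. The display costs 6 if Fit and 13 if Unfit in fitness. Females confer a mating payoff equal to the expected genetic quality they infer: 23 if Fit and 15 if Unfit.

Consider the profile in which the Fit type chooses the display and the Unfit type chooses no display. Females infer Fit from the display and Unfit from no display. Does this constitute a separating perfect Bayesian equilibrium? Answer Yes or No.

Yes

Under these beliefs, the display earns mating payoff 23 and no display earns mating payoff 15.
Fit: the display nets 23 − 6 = 17; no display nets 15. Fit prefers the display.
Unfit: the display nets 23 − 13 = 10; no display nets 15. Unfit prefers no display.
Neither type deviates, so the separating profile is an equilibrium.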